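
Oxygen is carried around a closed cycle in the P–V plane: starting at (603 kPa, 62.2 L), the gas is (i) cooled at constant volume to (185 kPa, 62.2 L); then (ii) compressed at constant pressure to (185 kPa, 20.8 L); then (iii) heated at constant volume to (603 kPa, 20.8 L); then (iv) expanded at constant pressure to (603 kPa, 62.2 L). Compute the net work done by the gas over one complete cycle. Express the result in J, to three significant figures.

W_net ≈ 17300 J

Constant-volume legs do no work.
W(ii) = (185)(20.8 − 62.2) = -7659 J; W(iv) = (603)(62.2 − 20.8) = 24964 J.
W_net = -7659 + 24964 = 17305 J (the clockwise enclosed area).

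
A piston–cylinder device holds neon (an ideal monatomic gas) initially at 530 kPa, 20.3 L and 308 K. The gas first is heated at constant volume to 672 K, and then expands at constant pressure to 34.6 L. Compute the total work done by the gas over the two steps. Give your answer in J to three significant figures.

W_total ≈ 16500 J

Step 1 (isochoric): W = 0 (constant volume).
After step 1: P = 1156 kPa (V unchanged).
Step 2 (isobaric): W = PΔV = (1156 kPa)(34.6 − 20.3 L) = 16536 J.
W_total = 0 + 16536 = 16536 J.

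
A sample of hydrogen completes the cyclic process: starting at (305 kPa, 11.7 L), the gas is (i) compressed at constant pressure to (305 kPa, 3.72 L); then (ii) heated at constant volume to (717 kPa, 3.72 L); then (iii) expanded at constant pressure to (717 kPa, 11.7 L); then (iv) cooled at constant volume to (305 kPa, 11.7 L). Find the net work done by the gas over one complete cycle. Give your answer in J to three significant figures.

W_net ≈ 3290 J

Constant-volume legs do no work.
W(i) = (305)(3.72 − 11.7) = -2434 J; W(iii) = (717)(11.7 − 3.72) = 5722 J.
W_net = -2434 + 5722 = 3288 J (the clockwise enclosed area).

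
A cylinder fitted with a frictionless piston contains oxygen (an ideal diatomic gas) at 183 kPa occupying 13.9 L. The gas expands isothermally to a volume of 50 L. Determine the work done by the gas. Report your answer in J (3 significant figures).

Isothermal: W = nRT ln(V₂/V₁) = P₁V₁ ln(V₂/V₁).
P₁V₁ = (183 kPa)(13.9 L) = 2544 J.
W = 2544 × ln(50/13.9) = 2544 × 1.28
W_by_gas = 3256 J.

W ≈ 3260 J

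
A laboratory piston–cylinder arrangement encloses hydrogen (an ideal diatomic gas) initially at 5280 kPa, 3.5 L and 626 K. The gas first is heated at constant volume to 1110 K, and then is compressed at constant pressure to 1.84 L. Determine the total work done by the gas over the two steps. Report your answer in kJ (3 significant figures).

Step 1 (isochoric): W = 0 (constant volume).
After step 1: P = 9362 kPa (V unchanged).
Step 2 (isobaric): W = PΔV = (9362 kPa)(1.84 − 3.5 L) = -15541 J.
W_total = 0 − 15541 = -15541 J.

W_total ≈ -15.5 kJ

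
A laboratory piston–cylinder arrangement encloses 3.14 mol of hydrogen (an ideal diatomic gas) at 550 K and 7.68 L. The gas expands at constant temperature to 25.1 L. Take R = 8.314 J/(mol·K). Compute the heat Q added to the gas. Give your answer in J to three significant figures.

Q ≈ 17000 J

Isothermal ⇒ ΔU = 0, so Q = W = nRT ln(V₂/V₁).
Q = (3.14)(8.314)(550) ln(25.1/7.68) = 14358 × 1.184 = 17004 J.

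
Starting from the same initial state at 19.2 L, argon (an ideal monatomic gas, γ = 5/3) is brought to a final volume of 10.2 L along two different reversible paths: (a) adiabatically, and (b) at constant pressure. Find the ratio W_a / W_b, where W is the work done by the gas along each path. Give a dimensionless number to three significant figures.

Path (a) adiabatic: W = P₁V₁(1 − (V₁/V₂)^(γ−1))/(γ−1) → W_a/(P₁V₁) = -0.7868.
Path (b) isobaric: W = P₁(V₂ − V₁) → W_b/(P₁V₁) = -0.4688.
W_a / W_b = -0.7868 / -0.4688 = 1.678.

W_a / W_b ≈ 1.68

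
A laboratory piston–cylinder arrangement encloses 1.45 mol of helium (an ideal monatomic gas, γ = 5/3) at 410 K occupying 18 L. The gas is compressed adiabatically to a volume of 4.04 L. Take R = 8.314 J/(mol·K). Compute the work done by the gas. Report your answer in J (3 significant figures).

Adiabatic: TV^(γ−1) = const with γ = 5/3.
T₂ = T₁ (V₁/V₂)^(γ−1) = 410 × (18/4.04)^0.667 = 410 × 2.708 = 1110 K.
W_by = nCᵥ(T₁ − T₂) = (1.45)(12.47)(410 − 1110) = -12661 J.

W ≈ -12700 J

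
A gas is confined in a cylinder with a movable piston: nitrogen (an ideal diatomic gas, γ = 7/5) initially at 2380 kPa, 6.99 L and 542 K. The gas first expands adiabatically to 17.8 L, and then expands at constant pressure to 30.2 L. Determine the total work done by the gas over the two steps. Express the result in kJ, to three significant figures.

W_total ≈ 20.9 kJ

Step 1 (adiabatic): W = (P₁V₁ − P₂V₂)/(γ−1) = (16636 − 11447)/0.4 = 12974 J.
After step 1: P = 643.1 kPa, V = 17.8 L, T = 372.9 K.
Step 2 (isobaric): W = PΔV = (643.1 kPa)(30.2 − 17.8 L) = 7974 J.
W_total = 12974 + 7974 = 20948 J.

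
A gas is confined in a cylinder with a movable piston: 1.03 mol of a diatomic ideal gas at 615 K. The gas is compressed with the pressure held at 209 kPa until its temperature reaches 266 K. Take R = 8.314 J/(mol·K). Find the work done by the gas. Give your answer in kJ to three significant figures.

W ≈ -2.99 kJ

Isobaric: W = P ΔV = nR ΔT.
W = (1.03)(8.314)(266 − 615) = -2989 J.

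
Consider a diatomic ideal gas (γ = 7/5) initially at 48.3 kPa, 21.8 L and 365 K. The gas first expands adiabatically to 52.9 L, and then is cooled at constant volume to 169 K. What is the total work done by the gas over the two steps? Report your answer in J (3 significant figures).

Step 1 (adiabatic): W = (P₁V₁ − P₂V₂)/(γ−1) = (1053 − 738.6)/0.4 = 785.9 J.
Step 2 (isochoric): W = 0 (constant volume).
W_total = 785.9 + 0 = 785.9 J.

W_total ≈ 786 J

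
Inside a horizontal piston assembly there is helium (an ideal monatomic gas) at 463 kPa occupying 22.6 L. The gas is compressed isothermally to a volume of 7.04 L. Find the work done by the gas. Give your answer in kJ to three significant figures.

Isothermal: W = nRT ln(V₂/V₁) = P₁V₁ ln(V₂/V₁).
P₁V₁ = (463 kPa)(22.6 L) = 10464 J.
W = 10464 × ln(7.04/22.6) = 10464 × -1.166
W_by_gas = -12204 J.

W ≈ -12.2 kJ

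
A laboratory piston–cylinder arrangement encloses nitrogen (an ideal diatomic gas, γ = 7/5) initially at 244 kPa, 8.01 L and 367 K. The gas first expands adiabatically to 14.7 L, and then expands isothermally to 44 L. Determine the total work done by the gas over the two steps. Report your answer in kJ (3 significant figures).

Step 1 (adiabatic): W = (P₁V₁ − P₂V₂)/(γ−1) = (1954 − 1533)/0.4 = 1054 J.
After step 1: P = 104.3 kPa, V = 14.7 L, T = 287.9 K.
Step 2 (isothermal): W = P₁V₁ ln(V₂/V₁) = (1533) ln(44/14.7) = 1681 J.
W_total = 1054 + 1681 = 2734 J.

W_total ≈ 2.73 kJ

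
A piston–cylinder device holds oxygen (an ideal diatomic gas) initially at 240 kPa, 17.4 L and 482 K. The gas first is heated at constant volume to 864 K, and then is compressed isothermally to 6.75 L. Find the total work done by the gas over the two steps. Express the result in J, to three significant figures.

W_total ≈ -7090 J

Step 1 (isochoric): W = 0 (constant volume).
After step 1: P = 430.2 kPa (V unchanged).
Step 2 (isothermal): W = P₁V₁ ln(V₂/V₁) = (7486) ln(6.75/17.4) = -7088 J.
W_total = 0 − 7088 = -7088 J.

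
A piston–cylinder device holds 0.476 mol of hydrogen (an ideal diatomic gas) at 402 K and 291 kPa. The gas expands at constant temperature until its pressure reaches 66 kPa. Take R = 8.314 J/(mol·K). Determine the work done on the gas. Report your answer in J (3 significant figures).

Isothermal process: W = nRT ln(V₂/V₁) = nRT ln(P₁/P₂).
W = (0.476)(8.314)(402) × ln(291/66)
  = 1591 × ln(4.409) = 1591 × 1.484
W_by_gas = 2360 J; work on gas = −W_by = -2360 J.

W ≈ -2360 J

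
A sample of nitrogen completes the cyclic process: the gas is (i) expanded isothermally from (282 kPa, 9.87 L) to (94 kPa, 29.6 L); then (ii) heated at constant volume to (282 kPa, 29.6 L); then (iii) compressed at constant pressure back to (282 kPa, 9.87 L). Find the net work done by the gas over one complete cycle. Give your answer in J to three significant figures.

Leg (i): W = PᵢVᵢ ln(V_f/Vᵢ) = (2783) ln(29.6/9.87) = 3057 J.
Leg (ii): W = 0.
Leg (iii): W = PΔV = (282)(9.87 − 29.6) = -5564 J.
W_net = 3057 − 5564 = -2507 J.

W_net ≈ -2510 J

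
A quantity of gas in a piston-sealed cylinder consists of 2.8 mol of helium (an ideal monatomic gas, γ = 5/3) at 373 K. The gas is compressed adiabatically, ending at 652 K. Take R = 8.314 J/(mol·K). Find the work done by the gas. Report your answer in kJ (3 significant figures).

W ≈ -9.74 kJ

Adiabatic ⇒ Q = 0, so W_by = −ΔU = nCᵥ(T₁ − T₂).
Cᵥ = 3R/2 = 12.47 J/(mol·K).
W = (2.8)(12.47)(373 − 652) = -9742 J.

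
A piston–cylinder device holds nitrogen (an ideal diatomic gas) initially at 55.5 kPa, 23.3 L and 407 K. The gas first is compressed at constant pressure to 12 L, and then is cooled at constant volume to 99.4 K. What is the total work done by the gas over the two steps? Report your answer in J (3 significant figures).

Step 1 (isobaric): W = PΔV = (55.5 kPa)(12 − 23.3 L) = -627.2 J.
Step 2 (isochoric): W = 0 (constant volume).
W_total = -627.2 + 0 = -627.2 J.

W_total ≈ -627 J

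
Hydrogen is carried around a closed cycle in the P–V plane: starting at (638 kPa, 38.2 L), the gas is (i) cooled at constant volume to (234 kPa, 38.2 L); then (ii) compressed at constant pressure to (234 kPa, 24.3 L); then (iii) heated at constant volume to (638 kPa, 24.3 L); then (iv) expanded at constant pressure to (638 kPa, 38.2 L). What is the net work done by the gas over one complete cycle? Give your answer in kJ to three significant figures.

W_net ≈ 5.62 kJ

Constant-volume legs do no work.
W(ii) = (234)(24.3 − 38.2) = -3253 J; W(iv) = (638)(38.2 − 24.3) = 8868 J.
W_net = -3253 + 8868 = 5616 J (the clockwise enclosed area).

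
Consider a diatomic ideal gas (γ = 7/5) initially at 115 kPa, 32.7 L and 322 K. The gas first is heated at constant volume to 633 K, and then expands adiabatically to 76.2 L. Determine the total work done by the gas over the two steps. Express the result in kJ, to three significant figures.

W_total ≈ 5.31 kJ

Step 1 (isochoric): W = 0 (constant volume).
After step 1: P = 226.1 kPa (V unchanged).
Step 2 (adiabatic): W = (P₁V₁ − P₂V₂)/(γ−1) = (7393 − 5270)/0.4 = 5306 J.
W_total = 0 + 5306 = 5306 J.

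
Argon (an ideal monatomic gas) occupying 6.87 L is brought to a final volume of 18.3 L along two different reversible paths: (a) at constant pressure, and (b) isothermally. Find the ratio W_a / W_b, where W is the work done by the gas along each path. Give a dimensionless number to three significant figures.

W_a / W_b ≈ 1.70

Path (a) isobaric: W = P₁(V₂ − V₁) → W_a/(P₁V₁) = 1.664.
Path (b) isothermal: W = P₁V₁ ln(V₂/V₁) → W_b/(P₁V₁) = 0.9797.
W_a / W_b = 1.664 / 0.9797 = 1.698.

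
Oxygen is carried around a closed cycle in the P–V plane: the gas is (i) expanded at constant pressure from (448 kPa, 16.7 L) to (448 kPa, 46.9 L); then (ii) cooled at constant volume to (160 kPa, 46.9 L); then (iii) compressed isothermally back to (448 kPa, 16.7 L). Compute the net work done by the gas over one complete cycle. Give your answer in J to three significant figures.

Leg (i): W = PΔV = (448)(46.9 − 16.7) = 13530 J.
Leg (ii): W = 0.
Leg (iii): W = PᵢVᵢ ln(V_f/Vᵢ) = (7504) ln(16.7/46.9) = -7749 J.
W_net = 13530 − 7749 = 5781 J.

W_net ≈ 5780 J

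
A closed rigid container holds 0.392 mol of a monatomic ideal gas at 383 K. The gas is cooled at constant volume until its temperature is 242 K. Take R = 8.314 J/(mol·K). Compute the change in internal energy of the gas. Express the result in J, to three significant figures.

Constant volume ⇒ W = 0, so Q = ΔU = nCᵥΔT with Cᵥ = 3R/2 = 12.47 J/(mol·K).
ΔU = (0.392)(12.47)(242 − 383) = -689.3 J.

ΔU ≈ -689 J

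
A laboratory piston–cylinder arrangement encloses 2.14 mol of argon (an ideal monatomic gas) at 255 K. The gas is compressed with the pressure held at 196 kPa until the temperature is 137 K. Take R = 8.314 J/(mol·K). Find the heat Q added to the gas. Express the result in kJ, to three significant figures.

Isobaric: W = nRΔT = (2.14)(8.314)(-118) = -2099 J.
ΔU = nCᵥΔT with Cᵥ = 3R/2: ΔU = (2.14)(12.47)(-118) = -3149 J.
Q = ΔU + W = -3149 − 2099 = -5249 J.

Q ≈ -5.25 kJ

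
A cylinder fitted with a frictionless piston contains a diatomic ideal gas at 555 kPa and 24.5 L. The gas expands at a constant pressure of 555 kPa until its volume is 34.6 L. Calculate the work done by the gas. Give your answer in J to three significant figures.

W ≈ 5610 J

Isobaric: W = P ΔV.
W = (555 kPa)(34.6 − 24.5 L) = (555)(10.1) = 5606 J.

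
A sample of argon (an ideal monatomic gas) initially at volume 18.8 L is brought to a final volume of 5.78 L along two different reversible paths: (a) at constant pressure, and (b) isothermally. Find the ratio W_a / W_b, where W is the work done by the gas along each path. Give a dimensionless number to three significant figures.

Path (a) isobaric: W = P₁(V₂ − V₁) → W_a/(P₁V₁) = -0.6926.
Path (b) isothermal: W = P₁V₁ ln(V₂/V₁) → W_b/(P₁V₁) = -1.179.
W_a / W_b = -0.6926 / -1.179 = 0.5872.

W_a / W_b ≈ 0.587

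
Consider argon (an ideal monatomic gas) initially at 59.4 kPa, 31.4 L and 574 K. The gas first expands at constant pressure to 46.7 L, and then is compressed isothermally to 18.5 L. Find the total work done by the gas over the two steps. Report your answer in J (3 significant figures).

W_total ≈ -1660 J

Step 1 (isobaric): W = PΔV = (59.4 kPa)(46.7 − 31.4 L) = 908.8 J.
After step 1: P = 59.4 kPa, V = 46.7 L, T = 853.7 K.
Step 2 (isothermal): W = P₁V₁ ln(V₂/V₁) = (2774) ln(18.5/46.7) = -2569 J.
W_total = 908.8 − 2569 = -1660 J.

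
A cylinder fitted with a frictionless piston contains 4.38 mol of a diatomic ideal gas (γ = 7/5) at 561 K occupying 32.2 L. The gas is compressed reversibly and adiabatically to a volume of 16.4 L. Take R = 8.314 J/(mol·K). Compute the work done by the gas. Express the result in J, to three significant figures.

W ≈ -15800 J

Adiabatic: TV^(γ−1) = const with γ = 7/5.
T₂ = T₁ (V₁/V₂)^(γ−1) = 561 × (32.2/16.4)^0.4 = 561 × 1.31 = 734.8 K.
W_by = nCᵥ(T₁ − T₂) = (4.38)(20.79)(561 − 734.8) = -15822 J.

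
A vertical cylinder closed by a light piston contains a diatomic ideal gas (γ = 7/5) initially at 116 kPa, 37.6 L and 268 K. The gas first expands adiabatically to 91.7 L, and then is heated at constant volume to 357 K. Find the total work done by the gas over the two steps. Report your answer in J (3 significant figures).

W_total ≈ 3270 J

Step 1 (adiabatic): W = (P₁V₁ − P₂V₂)/(γ−1) = (4362 − 3053)/0.4 = 3271 J.
Step 2 (isochoric): W = 0 (constant volume).
W_total = 3271 + 0 = 3271 J.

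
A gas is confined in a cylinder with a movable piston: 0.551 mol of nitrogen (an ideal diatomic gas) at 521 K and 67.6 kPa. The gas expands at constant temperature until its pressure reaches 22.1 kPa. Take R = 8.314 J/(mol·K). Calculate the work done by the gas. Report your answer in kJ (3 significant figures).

Isothermal process: W = nRT ln(V₂/V₁) = nRT ln(P₁/P₂).
W = (0.551)(8.314)(521) × ln(67.6/22.1)
  = 2387 × ln(3.059) = 2387 × 1.118
W_by_gas = 2668 J.

W ≈ 2.67 kJ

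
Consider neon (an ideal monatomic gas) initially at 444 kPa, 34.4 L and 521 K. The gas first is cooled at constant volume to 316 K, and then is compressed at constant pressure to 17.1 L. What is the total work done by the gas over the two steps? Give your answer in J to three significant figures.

Step 1 (isochoric): W = 0 (constant volume).
After step 1: P = 269.3 kPa (V unchanged).
Step 2 (isobaric): W = PΔV = (269.3 kPa)(17.1 − 34.4 L) = -4659 J.
W_total = 0 − 4659 = -4659 J.

W_total ≈ -4660 J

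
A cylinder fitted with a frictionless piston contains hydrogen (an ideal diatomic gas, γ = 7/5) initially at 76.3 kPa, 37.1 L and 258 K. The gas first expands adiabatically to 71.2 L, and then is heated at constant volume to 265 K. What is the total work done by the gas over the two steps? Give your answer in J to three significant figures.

Step 1 (adiabatic): W = (P₁V₁ − P₂V₂)/(γ−1) = (2831 − 2181)/0.4 = 1624 J.
Step 2 (isochoric): W = 0 (constant volume).
W_total = 1624 + 0 = 1624 J.

W_total ≈ 1620 J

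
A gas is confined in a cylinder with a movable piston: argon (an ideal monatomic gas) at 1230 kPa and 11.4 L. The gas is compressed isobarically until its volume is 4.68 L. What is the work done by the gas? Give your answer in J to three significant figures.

W ≈ -8270 J

Isobaric: W = P ΔV.
W = (1230 kPa)(4.68 − 11.4 L) = (1230)(-6.72) = -8266 J.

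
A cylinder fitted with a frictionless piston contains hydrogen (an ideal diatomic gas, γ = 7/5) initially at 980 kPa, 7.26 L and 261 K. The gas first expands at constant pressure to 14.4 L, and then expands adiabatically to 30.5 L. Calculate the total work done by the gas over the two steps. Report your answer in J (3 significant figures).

Step 1 (isobaric): W = PΔV = (980 kPa)(14.4 − 7.26 L) = 6997 J.
After step 1: P = 980 kPa, V = 14.4 L, T = 517.7 K.
Step 2 (adiabatic): W = (P₁V₁ − P₂V₂)/(γ−1) = (14112 − 10452)/0.4 = 9149 J.
W_total = 6997 + 9149 = 16146 J.

W_total ≈ 16100 J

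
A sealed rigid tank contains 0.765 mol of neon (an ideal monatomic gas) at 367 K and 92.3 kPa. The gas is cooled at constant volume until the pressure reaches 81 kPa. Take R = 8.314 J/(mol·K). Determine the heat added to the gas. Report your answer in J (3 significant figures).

Constant volume ⇒ W = 0, so Q = ΔU = nCᵥΔT with Cᵥ = 3R/2 = 12.47 J/(mol·K).
At constant V, T₂/T₁ = P₂/P₁ ⇒ ΔT = T₁(P₂/P₁ − 1) = 367·(81/92.3 − 1) = -44.93 K.
ΔU = (0.765)(12.47)(-44.93) = -428.7 J.

Q ≈ -429 J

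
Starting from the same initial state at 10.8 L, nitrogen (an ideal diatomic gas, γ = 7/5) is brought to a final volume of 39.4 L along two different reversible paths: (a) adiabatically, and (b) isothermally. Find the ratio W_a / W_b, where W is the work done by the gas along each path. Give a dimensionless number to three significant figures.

Path (a) adiabatic: W = P₁V₁(1 − (V₁/V₂)^(γ−1))/(γ−1) → W_a/(P₁V₁) = 1.01.
Path (b) isothermal: W = P₁V₁ ln(V₂/V₁) → W_b/(P₁V₁) = 1.294.
W_a / W_b = 1.01 / 1.294 = 0.7806.

W_a / W_b ≈ 0.781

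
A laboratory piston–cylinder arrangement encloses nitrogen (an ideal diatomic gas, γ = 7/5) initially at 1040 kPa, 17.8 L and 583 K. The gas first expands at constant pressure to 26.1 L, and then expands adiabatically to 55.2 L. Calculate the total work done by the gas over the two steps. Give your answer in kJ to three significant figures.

W_total ≈ 26.2 kJ

Step 1 (isobaric): W = PΔV = (1040 kPa)(26.1 − 17.8 L) = 8632 J.
After step 1: P = 1040 kPa, V = 26.1 L, T = 854.8 K.
Step 2 (adiabatic): W = (P₁V₁ − P₂V₂)/(γ−1) = (27144 − 20117)/0.4 = 17569 J.
W_total = 8632 + 17569 = 26201 J.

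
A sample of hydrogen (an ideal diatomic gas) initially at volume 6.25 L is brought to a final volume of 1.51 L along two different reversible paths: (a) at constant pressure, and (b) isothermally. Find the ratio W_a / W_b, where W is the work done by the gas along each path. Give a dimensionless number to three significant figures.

Path (a) isobaric: W = P₁(V₂ − V₁) → W_a/(P₁V₁) = -0.7584.
Path (b) isothermal: W = P₁V₁ ln(V₂/V₁) → W_b/(P₁V₁) = -1.42.
W_a / W_b = -0.7584 / -1.42 = 0.5339.

W_a / W_b ≈ 0.534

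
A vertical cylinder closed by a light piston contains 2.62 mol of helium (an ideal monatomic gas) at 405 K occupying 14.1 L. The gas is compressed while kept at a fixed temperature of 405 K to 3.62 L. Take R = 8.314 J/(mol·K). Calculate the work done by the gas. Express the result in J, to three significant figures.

W ≈ -12000 J

Isothermal: W = nRT ln(V₂/V₁).
W = (2.62)(8.314)(405) × ln(3.62/14.1)
  = 8822 × -1.36
W_by_gas = -11995 J.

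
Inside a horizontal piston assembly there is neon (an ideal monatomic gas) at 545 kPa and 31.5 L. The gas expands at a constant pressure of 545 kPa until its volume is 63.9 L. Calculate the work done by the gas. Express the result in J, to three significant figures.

Isobaric: W = P ΔV.
W = (545 kPa)(63.9 − 31.5 L) = (545)(32.4) = 17658 J.

W ≈ 17700 J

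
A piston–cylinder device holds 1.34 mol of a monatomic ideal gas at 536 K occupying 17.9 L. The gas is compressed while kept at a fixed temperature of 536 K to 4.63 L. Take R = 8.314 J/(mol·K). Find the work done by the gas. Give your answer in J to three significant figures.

W ≈ -8070 J

Isothermal: W = nRT ln(V₂/V₁).
W = (1.34)(8.314)(536) × ln(4.63/17.9)
  = 5971 × -1.352
W_by_gas = -8075 J.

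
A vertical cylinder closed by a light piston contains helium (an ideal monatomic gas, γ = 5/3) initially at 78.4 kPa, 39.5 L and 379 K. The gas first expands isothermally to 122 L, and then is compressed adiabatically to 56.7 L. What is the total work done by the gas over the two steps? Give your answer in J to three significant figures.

Step 1 (isothermal): W = P₁V₁ ln(V₂/V₁) = (3097) ln(122/39.5) = 3492 J.
After step 1: P = 25.38 kPa, V = 122 L, T = 379 K.
Step 2 (adiabatic): W = (P₁V₁ − P₂V₂)/(γ−1) = (3097 − 5161)/0.667 = -3097 J.
W_total = 3492 − 3097 = 395.5 J.

W_total ≈ 395 J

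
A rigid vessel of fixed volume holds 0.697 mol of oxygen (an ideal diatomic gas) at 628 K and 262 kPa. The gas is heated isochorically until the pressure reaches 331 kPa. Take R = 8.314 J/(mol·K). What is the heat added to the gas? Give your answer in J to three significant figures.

Q ≈ 2400 J

Constant volume ⇒ W = 0, so Q = ΔU = nCᵥΔT with Cᵥ = 5R/2 = 20.79 J/(mol·K).
At constant V, T₂/T₁ = P₂/P₁ ⇒ ΔT = T₁(P₂/P₁ − 1) = 628·(331/262 − 1) = 165.4 K.
ΔU = (0.697)(20.79)(165.4) = 2396 J.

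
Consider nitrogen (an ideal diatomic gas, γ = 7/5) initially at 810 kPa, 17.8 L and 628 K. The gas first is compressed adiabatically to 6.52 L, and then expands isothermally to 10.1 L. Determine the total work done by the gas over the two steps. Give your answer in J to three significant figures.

Step 1 (adiabatic): W = (P₁V₁ − P₂V₂)/(γ−1) = (14418 − 21546)/0.4 = -17821 J.
After step 1: P = 3305 kPa, V = 6.52 L, T = 938.5 K.
Step 2 (isothermal): W = P₁V₁ ln(V₂/V₁) = (21546) ln(10.1/6.52) = 9430 J.
W_total = -17821 + 9430 = -8391 J.

W_total ≈ -8390 J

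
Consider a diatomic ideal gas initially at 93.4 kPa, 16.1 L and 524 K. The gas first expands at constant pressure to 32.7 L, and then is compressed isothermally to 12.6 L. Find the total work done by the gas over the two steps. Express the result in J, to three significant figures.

Step 1 (isobaric): W = PΔV = (93.4 kPa)(32.7 − 16.1 L) = 1550 J.
After step 1: P = 93.4 kPa, V = 32.7 L, T = 1064 K.
Step 2 (isothermal): W = P₁V₁ ln(V₂/V₁) = (3054) ln(12.6/32.7) = -2913 J.
W_total = 1550 − 2913 = -1362 J.

W_total ≈ -1360 J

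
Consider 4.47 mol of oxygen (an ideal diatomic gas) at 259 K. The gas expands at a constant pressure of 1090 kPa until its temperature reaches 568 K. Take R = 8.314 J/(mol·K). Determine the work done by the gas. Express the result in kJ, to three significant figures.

Isobaric: W = P ΔV = nR ΔT.
W = (4.47)(8.314)(568 − 259) = 11484 J.

W ≈ 11.5 kJ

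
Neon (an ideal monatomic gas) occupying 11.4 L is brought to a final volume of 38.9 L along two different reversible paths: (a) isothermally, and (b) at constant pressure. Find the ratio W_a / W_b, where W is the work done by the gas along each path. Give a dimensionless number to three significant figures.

W_a / W_b ≈ 0.509

Path (a) isothermal: W = P₁V₁ ln(V₂/V₁) → W_a/(P₁V₁) = 1.227.
Path (b) isobaric: W = P₁(V₂ − V₁) → W_b/(P₁V₁) = 2.412.
W_a / W_b = 1.227 / 2.412 = 0.5088.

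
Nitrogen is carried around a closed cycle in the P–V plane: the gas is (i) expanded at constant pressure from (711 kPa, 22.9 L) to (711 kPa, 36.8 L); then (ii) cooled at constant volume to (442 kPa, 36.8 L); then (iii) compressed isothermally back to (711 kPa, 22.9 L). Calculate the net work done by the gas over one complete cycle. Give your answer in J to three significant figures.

Leg (i): W = PΔV = (711)(36.8 − 22.9) = 9883 J.
Leg (ii): W = 0.
Leg (iii): W = PᵢVᵢ ln(V_f/Vᵢ) = (16266) ln(22.9/36.8) = -7716 J.
W_net = 9883 − 7716 = 2167 J.

W_net ≈ 2170 J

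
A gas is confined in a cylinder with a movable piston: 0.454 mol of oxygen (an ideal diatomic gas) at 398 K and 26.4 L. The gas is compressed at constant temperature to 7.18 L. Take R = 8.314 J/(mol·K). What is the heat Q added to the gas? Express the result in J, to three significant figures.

Isothermal ⇒ ΔU = 0, so Q = W = nRT ln(V₂/V₁).
Q = (0.454)(8.314)(398) ln(7.18/26.4) = 1502 × -1.302 = -1956 J.

Q ≈ -1960 J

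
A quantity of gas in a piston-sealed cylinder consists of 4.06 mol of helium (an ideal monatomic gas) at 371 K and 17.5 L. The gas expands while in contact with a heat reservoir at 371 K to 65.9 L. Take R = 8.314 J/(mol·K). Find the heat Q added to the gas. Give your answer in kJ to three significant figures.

Isothermal ⇒ ΔU = 0, so Q = W = nRT ln(V₂/V₁).
Q = (4.06)(8.314)(371) ln(65.9/17.5) = 12523 × 1.326 = 16605 J.

Q ≈ 16.6 kJ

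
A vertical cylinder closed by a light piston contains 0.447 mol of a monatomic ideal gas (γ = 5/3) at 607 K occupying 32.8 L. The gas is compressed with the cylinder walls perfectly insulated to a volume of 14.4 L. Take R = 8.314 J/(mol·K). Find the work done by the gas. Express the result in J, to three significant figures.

W ≈ -2470 J

Adiabatic: TV^(γ−1) = const with γ = 5/3.
T₂ = T₁ (V₁/V₂)^(γ−1) = 607 × (32.8/14.4)^0.667 = 607 × 1.731 = 1051 K.
W_by = nCᵥ(T₁ − T₂) = (0.447)(12.47)(607 − 1051) = -2474 J.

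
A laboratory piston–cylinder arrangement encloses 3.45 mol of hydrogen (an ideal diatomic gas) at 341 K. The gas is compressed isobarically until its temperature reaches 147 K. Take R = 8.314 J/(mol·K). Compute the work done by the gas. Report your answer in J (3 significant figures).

W ≈ -5560 J

Isobaric: W = P ΔV = nR ΔT.
W = (3.45)(8.314)(147 − 341) = -5565 J.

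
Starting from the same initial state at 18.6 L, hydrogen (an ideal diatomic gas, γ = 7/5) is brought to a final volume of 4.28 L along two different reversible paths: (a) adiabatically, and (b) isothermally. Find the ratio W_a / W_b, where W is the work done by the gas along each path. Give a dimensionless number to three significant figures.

Path (a) adiabatic: W = P₁V₁(1 − (V₁/V₂)^(γ−1))/(γ−1) → W_a/(P₁V₁) = -2.
Path (b) isothermal: W = P₁V₁ ln(V₂/V₁) → W_b/(P₁V₁) = -1.469.
W_a / W_b = -2 / -1.469 = 1.361.

W_a / W_b ≈ 1.36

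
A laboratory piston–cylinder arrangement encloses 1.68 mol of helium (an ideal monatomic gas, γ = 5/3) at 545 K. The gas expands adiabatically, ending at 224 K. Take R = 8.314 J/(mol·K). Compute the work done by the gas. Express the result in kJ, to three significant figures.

Adiabatic ⇒ Q = 0, so W_by = −ΔU = nCᵥ(T₁ − T₂).
Cᵥ = 3R/2 = 12.47 J/(mol·K).
W = (1.68)(12.47)(545 − 224) = 6725 J.

W ≈ 6.73 kJ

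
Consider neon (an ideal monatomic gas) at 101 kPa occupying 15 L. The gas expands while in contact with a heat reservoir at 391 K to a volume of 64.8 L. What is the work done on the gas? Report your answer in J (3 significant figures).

W ≈ -2220 J

Isothermal: W = nRT ln(V₂/V₁) = P₁V₁ ln(V₂/V₁).
P₁V₁ = (101 kPa)(15 L) = 1515 J.
W = 1515 × ln(64.8/15) = 1515 × 1.463
W_by_gas = 2217 J; work on gas = −W_by = -2217 J.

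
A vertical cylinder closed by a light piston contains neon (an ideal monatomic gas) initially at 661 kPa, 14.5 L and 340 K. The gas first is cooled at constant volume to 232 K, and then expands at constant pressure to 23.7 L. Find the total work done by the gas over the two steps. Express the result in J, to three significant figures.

W_total ≈ 4150 J

Step 1 (isochoric): W = 0 (constant volume).
After step 1: P = 451 kPa (V unchanged).
Step 2 (isobaric): W = PΔV = (451 kPa)(23.7 − 14.5 L) = 4150 J.
W_total = 0 + 4150 = 4150 J.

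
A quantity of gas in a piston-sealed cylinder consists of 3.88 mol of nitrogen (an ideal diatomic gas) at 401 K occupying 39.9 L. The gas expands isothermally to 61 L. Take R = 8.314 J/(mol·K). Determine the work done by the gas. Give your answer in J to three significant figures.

W ≈ 5490 J

Isothermal: W = nRT ln(V₂/V₁).
W = (3.88)(8.314)(401) × ln(61/39.9)
  = 12936 × 0.4245
W_by_gas = 5491 J.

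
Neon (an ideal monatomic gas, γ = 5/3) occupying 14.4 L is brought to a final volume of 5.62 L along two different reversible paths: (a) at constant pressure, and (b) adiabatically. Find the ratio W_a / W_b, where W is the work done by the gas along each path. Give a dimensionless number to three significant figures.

Path (a) isobaric: W = P₁(V₂ − V₁) → W_a/(P₁V₁) = -0.6097.
Path (b) adiabatic: W = P₁V₁(1 − (V₁/V₂)^(γ−1))/(γ−1) → W_b/(P₁V₁) = -1.309.
W_a / W_b = -0.6097 / -1.309 = 0.4659.

W_a / W_b ≈ 0.466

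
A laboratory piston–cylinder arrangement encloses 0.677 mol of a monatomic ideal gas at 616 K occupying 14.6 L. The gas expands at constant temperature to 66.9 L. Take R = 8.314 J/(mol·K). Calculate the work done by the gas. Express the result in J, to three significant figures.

W ≈ 5280 J

Isothermal: W = nRT ln(V₂/V₁).
W = (0.677)(8.314)(616) × ln(66.9/14.6)
  = 3467 × 1.522
W_by_gas = 5278 J.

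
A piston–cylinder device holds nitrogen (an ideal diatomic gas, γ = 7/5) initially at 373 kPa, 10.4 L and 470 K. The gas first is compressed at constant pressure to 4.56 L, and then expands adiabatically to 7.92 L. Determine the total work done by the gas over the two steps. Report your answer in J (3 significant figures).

W_total ≈ -1340 J

Step 1 (isobaric): W = PΔV = (373 kPa)(4.56 − 10.4 L) = -2178 J.
After step 1: P = 373 kPa, V = 4.56 L, T = 206.1 K.
Step 2 (adiabatic): W = (P₁V₁ − P₂V₂)/(γ−1) = (1701 − 1364)/0.4 = 842.6 J.
W_total = -2178 + 842.6 = -1336 J.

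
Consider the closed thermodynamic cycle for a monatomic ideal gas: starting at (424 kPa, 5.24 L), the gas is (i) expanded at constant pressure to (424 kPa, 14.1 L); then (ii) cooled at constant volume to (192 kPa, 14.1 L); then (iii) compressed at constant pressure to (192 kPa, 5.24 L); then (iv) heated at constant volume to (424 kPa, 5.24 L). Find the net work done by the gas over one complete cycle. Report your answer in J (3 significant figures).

W_net ≈ 2060 J

Constant-volume legs do no work.
W(i) = (424)(14.1 − 5.24) = 3757 J; W(iii) = (192)(5.24 − 14.1) = -1701 J.
W_net = 3757 − 1701 = 2056 J (the clockwise enclosed area).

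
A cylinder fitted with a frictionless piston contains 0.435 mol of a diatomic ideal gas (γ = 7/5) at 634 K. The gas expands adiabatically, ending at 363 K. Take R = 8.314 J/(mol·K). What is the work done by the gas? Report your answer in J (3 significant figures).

Adiabatic ⇒ Q = 0, so W_by = −ΔU = nCᵥ(T₁ − T₂).
Cᵥ = 5R/2 = 20.79 J/(mol·K).
W = (0.435)(20.79)(634 − 363) = 2450 J.

W ≈ 2450 J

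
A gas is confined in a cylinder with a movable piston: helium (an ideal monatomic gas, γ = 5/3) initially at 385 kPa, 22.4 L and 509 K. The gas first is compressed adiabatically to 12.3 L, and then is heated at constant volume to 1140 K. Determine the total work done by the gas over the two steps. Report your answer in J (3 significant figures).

W_total ≈ -6360 J

Step 1 (adiabatic): W = (P₁V₁ − P₂V₂)/(γ−1) = (8624 − 12861)/0.667 = -6355 J.
Step 2 (isochoric): W = 0 (constant volume).
W_total = -6355 + 0 = -6355 J.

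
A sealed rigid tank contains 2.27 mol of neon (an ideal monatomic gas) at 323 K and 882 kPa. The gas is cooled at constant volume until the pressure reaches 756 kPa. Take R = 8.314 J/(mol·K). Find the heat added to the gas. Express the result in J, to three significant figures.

Constant volume ⇒ W = 0, so Q = ΔU = nCᵥΔT with Cᵥ = 3R/2 = 12.47 J/(mol·K).
At constant V, T₂/T₁ = P₂/P₁ ⇒ ΔT = T₁(P₂/P₁ − 1) = 323·(756/882 − 1) = -46.14 K.
ΔU = (2.27)(12.47)(-46.14) = -1306 J.

Q ≈ -1310 J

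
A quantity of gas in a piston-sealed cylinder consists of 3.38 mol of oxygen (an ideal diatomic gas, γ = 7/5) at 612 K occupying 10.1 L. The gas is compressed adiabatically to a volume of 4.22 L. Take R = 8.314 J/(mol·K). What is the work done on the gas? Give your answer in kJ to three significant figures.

W ≈ 18.0 kJ

Adiabatic: TV^(γ−1) = const with γ = 7/5.
T₂ = T₁ (V₁/V₂)^(γ−1) = 612 × (10.1/4.22)^0.4 = 612 × 1.418 = 867.7 K.
W_by = nCᵥ(T₁ − T₂) = (3.38)(20.79)(612 − 867.7) = -17962 J.
Work on gas = −W_by = 17962 J.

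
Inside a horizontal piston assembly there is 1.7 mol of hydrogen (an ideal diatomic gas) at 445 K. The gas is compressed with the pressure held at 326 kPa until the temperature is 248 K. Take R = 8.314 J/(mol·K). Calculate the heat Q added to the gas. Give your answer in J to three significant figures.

Q ≈ -9750 J

Isobaric: W = nRΔT = (1.7)(8.314)(-197) = -2784 J.
ΔU = nCᵥΔT with Cᵥ = 5R/2: ΔU = (1.7)(20.79)(-197) = -6961 J.
Q = ΔU + W = -6961 − 2784 = -9745 J.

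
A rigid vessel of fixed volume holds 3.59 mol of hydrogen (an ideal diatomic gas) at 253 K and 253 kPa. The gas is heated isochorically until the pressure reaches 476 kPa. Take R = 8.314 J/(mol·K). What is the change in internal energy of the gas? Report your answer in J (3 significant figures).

ΔU ≈ 16600 J

Constant volume ⇒ W = 0, so Q = ΔU = nCᵥΔT with Cᵥ = 5R/2 = 20.79 J/(mol·K).
At constant V, T₂/T₁ = P₂/P₁ ⇒ ΔT = T₁(P₂/P₁ − 1) = 253·(476/253 − 1) = 223 K.
ΔU = (3.59)(20.79)(223) = 16640 J.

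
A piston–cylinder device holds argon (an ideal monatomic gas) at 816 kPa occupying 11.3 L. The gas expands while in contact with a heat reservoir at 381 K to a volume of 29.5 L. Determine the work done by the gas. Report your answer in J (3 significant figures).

Isothermal: W = nRT ln(V₂/V₁) = P₁V₁ ln(V₂/V₁).
P₁V₁ = (816 kPa)(11.3 L) = 9221 J.
W = 9221 × ln(29.5/11.3) = 9221 × 0.9596
W_by_gas = 8848 J.

W ≈ 8850 J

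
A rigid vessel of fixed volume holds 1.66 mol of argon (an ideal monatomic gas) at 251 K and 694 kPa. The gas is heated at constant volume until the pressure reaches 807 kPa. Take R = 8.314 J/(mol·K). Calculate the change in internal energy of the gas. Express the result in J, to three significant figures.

ΔU ≈ 846 J

Constant volume ⇒ W = 0, so Q = ΔU = nCᵥΔT with Cᵥ = 3R/2 = 12.47 J/(mol·K).
At constant V, T₂/T₁ = P₂/P₁ ⇒ ΔT = T₁(P₂/P₁ − 1) = 251·(807/694 − 1) = 40.87 K.
ΔU = (1.66)(12.47)(40.87) = 846.1 J.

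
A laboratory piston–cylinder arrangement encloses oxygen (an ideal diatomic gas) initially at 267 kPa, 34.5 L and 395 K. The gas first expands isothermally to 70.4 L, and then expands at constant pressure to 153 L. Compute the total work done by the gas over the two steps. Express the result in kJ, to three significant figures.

Step 1 (isothermal): W = P₁V₁ ln(V₂/V₁) = (9212) ln(70.4/34.5) = 6570 J.
After step 1: P = 130.8 kPa, V = 70.4 L, T = 395 K.
Step 2 (isobaric): W = PΔV = (130.8 kPa)(153 − 70.4 L) = 10808 J.
W_total = 6570 + 10808 = 17378 J.

W_total ≈ 17.4 kJ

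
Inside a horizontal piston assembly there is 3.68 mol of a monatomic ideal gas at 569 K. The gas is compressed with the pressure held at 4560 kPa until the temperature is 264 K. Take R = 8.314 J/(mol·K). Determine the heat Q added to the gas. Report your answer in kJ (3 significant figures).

Q ≈ -23.3 kJ

Isobaric: W = nRΔT = (3.68)(8.314)(-305) = -9332 J.
ΔU = nCᵥΔT with Cᵥ = 3R/2: ΔU = (3.68)(12.47)(-305) = -13997 J.
Q = ΔU + W = -13997 − 9332 = -23329 J.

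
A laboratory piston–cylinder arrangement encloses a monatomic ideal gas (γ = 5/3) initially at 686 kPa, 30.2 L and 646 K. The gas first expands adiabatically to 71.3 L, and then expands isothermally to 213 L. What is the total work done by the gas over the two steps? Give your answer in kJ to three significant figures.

Step 1 (adiabatic): W = (P₁V₁ − P₂V₂)/(γ−1) = (20717 − 11684)/0.667 = 13549 J.
After step 1: P = 163.9 kPa, V = 71.3 L, T = 364.3 K.
Step 2 (isothermal): W = P₁V₁ ln(V₂/V₁) = (11684) ln(213/71.3) = 12787 J.
W_total = 13549 + 12787 = 26337 J.

W_total ≈ 26.3 kJ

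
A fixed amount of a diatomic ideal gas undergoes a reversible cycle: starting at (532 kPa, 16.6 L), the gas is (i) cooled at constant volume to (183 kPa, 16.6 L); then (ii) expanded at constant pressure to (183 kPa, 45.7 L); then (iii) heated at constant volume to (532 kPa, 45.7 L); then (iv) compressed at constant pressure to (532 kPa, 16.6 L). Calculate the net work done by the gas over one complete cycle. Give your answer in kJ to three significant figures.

W_net ≈ -10.2 kJ

Constant-volume legs do no work.
W(ii) = (183)(45.7 − 16.6) = 5325 J; W(iv) = (532)(16.6 − 45.7) = -15481 J.
W_net = 5325 − 15481 = -10156 J (the counter-clockwise enclosed area).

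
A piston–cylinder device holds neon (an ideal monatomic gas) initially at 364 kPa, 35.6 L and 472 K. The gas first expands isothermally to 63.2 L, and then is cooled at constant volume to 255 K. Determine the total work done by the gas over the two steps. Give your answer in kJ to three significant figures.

Step 1 (isothermal): W = P₁V₁ ln(V₂/V₁) = (12958) ln(63.2/35.6) = 7438 J.
Step 2 (isochoric): W = 0 (constant volume).
W_total = 7438 + 0 = 7438 J.

W_total ≈ 7.44 kJ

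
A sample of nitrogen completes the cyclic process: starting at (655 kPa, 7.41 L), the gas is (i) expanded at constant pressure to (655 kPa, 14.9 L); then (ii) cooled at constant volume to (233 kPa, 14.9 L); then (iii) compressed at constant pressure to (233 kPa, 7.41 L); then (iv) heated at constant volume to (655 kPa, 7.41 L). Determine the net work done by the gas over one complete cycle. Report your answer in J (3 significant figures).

Constant-volume legs do no work.
W(i) = (655)(14.9 − 7.41) = 4906 J; W(iii) = (233)(7.41 − 14.9) = -1745 J.
W_net = 4906 − 1745 = 3161 J (the clockwise enclosed area).

W_net ≈ 3160 J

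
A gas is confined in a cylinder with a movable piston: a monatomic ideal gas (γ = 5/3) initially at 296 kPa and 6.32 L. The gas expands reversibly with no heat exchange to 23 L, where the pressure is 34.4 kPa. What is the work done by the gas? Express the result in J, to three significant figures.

Adiabatic: W = (P₁V₁ − P₂V₂)/(γ − 1) with γ = 5/3.
P₁V₁ = 1871 J, P₂V₂ = 791.2 J.
W = (1871 − 791.2) / 0.6667 = 1619 J.

W ≈ 1620 J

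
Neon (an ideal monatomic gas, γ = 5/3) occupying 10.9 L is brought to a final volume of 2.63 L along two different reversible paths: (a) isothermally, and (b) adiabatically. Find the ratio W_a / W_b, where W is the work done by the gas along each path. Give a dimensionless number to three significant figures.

Path (a) isothermal: W = P₁V₁ ln(V₂/V₁) → W_a/(P₁V₁) = -1.422.
Path (b) adiabatic: W = P₁V₁(1 − (V₁/V₂)^(γ−1))/(γ−1) → W_b/(P₁V₁) = -2.37.
W_a / W_b = -1.422 / -2.37 = 0.5998.

W_a / W_b ≈ 0.600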